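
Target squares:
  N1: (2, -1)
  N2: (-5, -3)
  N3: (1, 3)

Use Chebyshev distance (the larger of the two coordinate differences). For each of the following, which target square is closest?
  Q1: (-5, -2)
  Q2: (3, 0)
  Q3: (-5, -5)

Q1 at (-5, -2):
  N1: 7
  N2: 1
  N3: 6
  → nearest: N2 (1)
Q2 at (3, 0):
  N1: 1
  N2: 8
  N3: 3
  → nearest: N1 (1)
Q3 at (-5, -5):
  N1: 7
  N2: 2
  N3: 8
  → nearest: N2 (2)

Q1→N2; Q2→N1; Q3→N2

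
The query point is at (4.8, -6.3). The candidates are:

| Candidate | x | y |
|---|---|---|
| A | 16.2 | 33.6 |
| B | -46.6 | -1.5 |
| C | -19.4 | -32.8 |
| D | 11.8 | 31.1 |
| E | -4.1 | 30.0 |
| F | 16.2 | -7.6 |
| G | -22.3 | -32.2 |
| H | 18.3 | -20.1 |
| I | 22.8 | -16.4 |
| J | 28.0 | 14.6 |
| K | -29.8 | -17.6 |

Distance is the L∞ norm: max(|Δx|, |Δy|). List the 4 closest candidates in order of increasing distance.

F, H, I, J

Distances from (4.8, -6.3):
A: 39.9
B: 51.4
C: 26.5
D: 37.4
E: 36.3
F: 11.4
G: 27.1
H: 13.8
I: 18.0
J: 23.2
K: 34.6
Sorted: F (11.4) < H (13.8) < I (18.0) < J (23.2) < C (26.5) < G (27.1) < …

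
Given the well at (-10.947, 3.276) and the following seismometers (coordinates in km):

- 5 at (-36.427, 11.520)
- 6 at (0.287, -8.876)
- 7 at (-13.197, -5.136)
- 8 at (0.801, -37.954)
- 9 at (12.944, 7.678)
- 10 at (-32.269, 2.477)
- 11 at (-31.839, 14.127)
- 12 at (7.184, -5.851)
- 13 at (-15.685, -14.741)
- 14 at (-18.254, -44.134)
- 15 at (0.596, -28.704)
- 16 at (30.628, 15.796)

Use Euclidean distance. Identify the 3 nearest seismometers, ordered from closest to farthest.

Distances from (-10.947, 3.276):
5: √((-25.480)² + (8.244)²) = √(649.23040 + 67.96354) = 26.780 km
6: √((11.234)² + (-12.152)²) = √(126.20276 + 147.67110) = 16.549 km
7: √((-2.250)² + (-8.412)²) = √(5.06250 + 70.76174) = 8.708 km
8: √((11.748)² + (-41.230)²) = √(138.01550 + 1699.91290) = 42.871 km
9: √((23.891)² + (4.402)²) = √(570.77988 + 19.37760) = 24.293 km
10: √((-21.322)² + (-0.799)²) = √(454.62768 + 0.63840) = 21.337 km
11: √((-20.892)² + (10.851)²) = √(436.47566 + 117.74420) = 23.542 km
12: √((18.131)² + (-9.127)²) = √(328.73316 + 83.30213) = 20.299 km
13: √((-4.738)² + (-18.017)²) = √(22.44864 + 324.61229) = 18.630 km
14: √((-7.307)² + (-47.410)²) = √(53.39225 + 2247.70810) = 47.970 km
15: √((11.543)² + (-31.980)²) = √(133.24085 + 1022.72040) = 33.999 km
16: √((41.575)² + (12.520)²) = √(1728.48063 + 156.75040) = 43.419 km
Sorted: 7 (8.708 km) < 6 (16.549 km) < 13 (18.630 km) < 12 (20.299 km) < 10 (21.337 km) < …

7, 6, 13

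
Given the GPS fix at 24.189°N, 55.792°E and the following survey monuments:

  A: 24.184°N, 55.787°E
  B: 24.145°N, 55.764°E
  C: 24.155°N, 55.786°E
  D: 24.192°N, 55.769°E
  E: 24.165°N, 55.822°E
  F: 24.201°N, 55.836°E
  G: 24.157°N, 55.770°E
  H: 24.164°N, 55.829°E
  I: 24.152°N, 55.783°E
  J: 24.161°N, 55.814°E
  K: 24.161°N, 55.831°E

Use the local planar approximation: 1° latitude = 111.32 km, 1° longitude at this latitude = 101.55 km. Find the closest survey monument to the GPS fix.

A

Distances from 24.189°N, 55.792°E:
A: √((-0.005·111.32)² + (-0.005·101.55)²) = √(0.30980 + 0.25781) = 0.753 km
B: √((-0.044·111.32)² + (-0.028·101.55)²) = √(23.99119 + 8.08492) = 5.664 km
C: √((-0.034·111.32)² + (-0.006·101.55)²) = √(14.32532 + 0.37125) = 3.834 km
D: √((0.003·111.32)² + (-0.023·101.55)²) = √(0.11153 + 5.45526) = 2.359 km
E: √((-0.024·111.32)² + (0.030·101.55)²) = √(7.13787 + 9.28116) = 4.052 km
F: √((0.012·111.32)² + (0.044·101.55)²) = √(1.78447 + 19.96481) = 4.664 km
G: √((-0.032·111.32)² + (-0.022·101.55)²) = √(12.68955 + 4.99120) = 4.205 km
H: √((-0.025·111.32)² + (0.037·101.55)²) = √(7.74509 + 14.11768) = 4.676 km
I: √((-0.037·111.32)² + (-0.009·101.55)²) = √(16.96484 + 0.83530) = 4.219 km
J: √((-0.028·111.32)² + (0.022·101.55)²) = √(9.71544 + 4.99120) = 3.835 km
K: √((-0.028·111.32)² + (0.039·101.55)²) = √(9.71544 + 15.68516) = 5.040 km
Minimum: A at 0.753 km.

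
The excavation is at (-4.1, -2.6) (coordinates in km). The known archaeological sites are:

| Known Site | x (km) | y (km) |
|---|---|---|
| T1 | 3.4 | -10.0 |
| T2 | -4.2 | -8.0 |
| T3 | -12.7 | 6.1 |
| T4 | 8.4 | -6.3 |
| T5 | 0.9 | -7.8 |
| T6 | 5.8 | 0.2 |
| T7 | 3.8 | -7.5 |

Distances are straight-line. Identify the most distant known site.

Distances from (-4.1, -2.6):
T1: √((7.5)² + (-7.4)²) = √(56.250 + 54.760) = 10.5 km
T2: √((-0.1)² + (-5.4)²) = √(0.010 + 29.160) = 5.4 km
T3: √((-8.6)² + (8.7)²) = √(73.960 + 75.690) = 12.2 km
T4: √((12.5)² + (-3.7)²) = √(156.250 + 13.690) = 13.0 km
T5: √((5.0)² + (-5.2)²) = √(25.000 + 27.040) = 7.2 km
T6: √((9.9)² + (2.8)²) = √(98.010 + 7.840) = 10.3 km
T7: √((7.9)² + (-4.9)²) = √(62.410 + 24.010) = 9.3 km
Maximum: T4 at 13.0 km.

T4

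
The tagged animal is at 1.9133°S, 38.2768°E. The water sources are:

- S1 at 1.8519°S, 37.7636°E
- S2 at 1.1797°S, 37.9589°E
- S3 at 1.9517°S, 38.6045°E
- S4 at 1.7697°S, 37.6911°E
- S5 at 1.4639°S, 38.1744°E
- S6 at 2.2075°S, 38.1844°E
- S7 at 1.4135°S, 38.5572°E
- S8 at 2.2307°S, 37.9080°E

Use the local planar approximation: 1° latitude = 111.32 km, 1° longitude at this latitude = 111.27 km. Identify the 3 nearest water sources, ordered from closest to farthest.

Distances from 1.9133°S, 38.2768°E:
S1: √((0.0614·111.32)² + (-0.5132·111.27)²) = √(46.717881 + 3260.839863) = 57.5114 km
S2: √((0.7336·111.32)² + (-0.3179·111.27)²) = √(6669.066388 + 1251.230240) = 88.9960 km
S3: √((-0.0384·111.32)² + (0.3277·111.27)²) = √(18.272957 + 1329.563423) = 36.7129 km
S4: √((0.1436·111.32)² + (-0.5857·111.27)²) = √(255.537873 + 4247.238256) = 67.1027 km
S5: √((0.4494·111.32)² + (-0.1024·111.27)²) = √(2502.721540 + 129.824330) = 51.3083 km
S6: √((-0.2942·111.32)² + (-0.0924·111.27)²) = √(1072.585032 + 105.706117) = 34.3262 km
S7: √((0.4998·111.32)² + (0.2804·111.27)²) = √(3095.557667 + 973.446739) = 63.7887 km
S8: √((-0.3174·111.32)² + (-0.3688·111.27)²) = √(1248.418628 + 1683.984155) = 54.1517 km
Sorted: S6 (34.3262 km) < S3 (36.7129 km) < S5 (51.3083 km) < S8 (54.1517 km) < S1 (57.5114 km) < …

S6, S3, S5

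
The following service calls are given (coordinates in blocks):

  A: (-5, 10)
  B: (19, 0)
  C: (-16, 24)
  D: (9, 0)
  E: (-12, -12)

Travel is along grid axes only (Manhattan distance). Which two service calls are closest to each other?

B and D

Pairwise distances:
A–B: 34 blocks
A–C: 25 blocks
A–D: 24 blocks
A–E: 29 blocks
B–C: 59 blocks
B–D: 10 blocks
B–E: 43 blocks
C–D: 49 blocks
C–E: 40 blocks
D–E: 33 blocks
Closest pair: B–D at 10 blocks.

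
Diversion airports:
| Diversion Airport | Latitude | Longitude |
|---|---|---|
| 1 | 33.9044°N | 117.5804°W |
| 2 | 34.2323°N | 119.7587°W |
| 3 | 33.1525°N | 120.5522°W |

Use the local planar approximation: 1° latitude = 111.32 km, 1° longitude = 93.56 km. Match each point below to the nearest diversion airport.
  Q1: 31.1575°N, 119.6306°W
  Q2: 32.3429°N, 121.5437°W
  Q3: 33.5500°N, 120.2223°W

Q1 at 31.1575°N, 119.6306°W:
  1: √((2.7469·111.32)² + (2.0502·93.56)²) = √(93504.409961 + 36793.651002) = 360.9682 km
  2: √((3.0748·111.32)² + (-0.1281·93.56)²) = √(117160.209642 + 143.641088) = 342.4965 km
  3: √((1.9950·111.32)² + (-0.9216·93.56)²) = √(49321.036556 + 7434.732690) = 238.2347 km
  → nearest: 3 (238.2347 km)
Q2 at 32.3429°N, 121.5437°W:
  1: √((1.5615·111.32)² + (3.9633·93.56)²) = √(30215.540853 + 137497.347717) = 409.5276 km
  2: √((1.8894·111.32)² + (1.7850·93.56)²) = √(44237.870949 + 27890.536421) = 268.5673 km
  3: √((0.8096·111.32)² + (0.9915·93.56)²) = √(8122.456503 + 8605.296987) = 129.3358 km
  → nearest: 3 (129.3358 km)
Q3 at 33.5500°N, 120.2223°W:
  1: √((0.3544·111.32)² + (2.6419·93.56)²) = √(1556.445154 + 61096.056050) = 250.3048 km
  2: √((0.6823·111.32)² + (0.4636·93.56)²) = √(5768.954822 + 1881.339963) = 87.4660 km
  3: √((-0.3975·111.32)² + (-0.3299·93.56)²) = √(1958.035950 + 952.675633) = 53.9510 km
  → nearest: 3 (53.9510 km)

Q1→3; Q2→3; Q3→3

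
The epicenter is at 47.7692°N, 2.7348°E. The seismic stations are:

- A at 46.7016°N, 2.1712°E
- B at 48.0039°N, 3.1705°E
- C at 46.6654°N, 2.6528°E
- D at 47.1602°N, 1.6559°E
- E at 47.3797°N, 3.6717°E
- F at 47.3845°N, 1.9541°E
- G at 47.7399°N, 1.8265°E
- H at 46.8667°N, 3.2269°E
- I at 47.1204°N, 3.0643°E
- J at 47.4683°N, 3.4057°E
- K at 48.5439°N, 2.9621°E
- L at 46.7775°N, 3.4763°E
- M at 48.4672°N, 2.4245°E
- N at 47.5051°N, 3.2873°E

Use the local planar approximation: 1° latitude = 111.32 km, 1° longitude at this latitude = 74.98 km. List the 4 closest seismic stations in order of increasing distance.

Distances from 47.7692°N, 2.7348°E:
A: √((-1.0676·111.32)² + (-0.5636·74.98)²) = √(14124.189169 + 1785.800092) = 126.1348 km
B: √((0.2347·111.32)² + (0.4357·74.98)²) = √(682.609887 + 1067.249579) = 41.8313 km
C: √((-1.1038·111.32)² + (-0.0820·74.98)²) = √(15098.269557 + 37.802331) = 123.0287 km
D: √((-0.6090·111.32)² + (-1.0789·74.98)²) = √(4596.010165 + 6544.150196) = 105.5470 km
E: √((-0.3895·111.32)² + (0.9369·74.98)²) = √(1880.015022 + 4934.888563) = 82.5524 km
F: √((-0.3847·111.32)² + (-0.7807·74.98)²) = √(1833.963838 + 3426.567023) = 72.5295 km
G: √((-0.0293·111.32)² + (-0.9083·74.98)²) = √(10.638530 + 4638.200310) = 68.1824 km
H: √((-0.9025·111.32)² + (0.4921·74.98)²) = √(10093.477436 + 1361.437166) = 107.0276 km
I: √((-0.6488·111.32)² + (0.3295·74.98)²) = √(5216.366267 + 610.381989) = 76.3331 km
J: √((-0.3009·111.32)² + (0.6709·74.98)²) = √(1121.994611 + 2530.500666) = 60.4359 km
K: √((0.7747·111.32)² + (0.2273·74.98)²) = √(7437.269298 + 290.462281) = 87.9075 km
L: √((-0.9917·111.32)² + (0.7415·74.98)²) = √(12187.286531 + 3091.100909) = 123.6058 km
M: √((0.6980·111.32)² + (-0.3103·74.98)²) = √(6037.501346 + 541.320436) = 81.1099 km
N: √((-0.2641·111.32)² + (0.5525·74.98)²) = √(864.337186 + 1716.150760) = 50.7985 km
Sorted: B (41.8313 km) < N (50.7985 km) < J (60.4359 km) < G (68.1824 km) < F (72.5295 km) < I (76.3331 km) < …

B, N, J, G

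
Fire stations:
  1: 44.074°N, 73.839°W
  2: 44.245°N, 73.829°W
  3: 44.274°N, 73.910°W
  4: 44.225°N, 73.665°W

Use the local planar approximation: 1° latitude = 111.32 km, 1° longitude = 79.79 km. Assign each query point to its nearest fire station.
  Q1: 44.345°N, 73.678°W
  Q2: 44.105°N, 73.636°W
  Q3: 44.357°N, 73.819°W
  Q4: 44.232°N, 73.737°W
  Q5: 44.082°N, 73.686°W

Q1 at 44.345°N, 73.678°W:
  1: 32.789 km
  2: 16.404 km
  3: 20.128 km
  4: 13.399 km
  → nearest: 4 (13.399 km)
Q2 at 44.105°N, 73.636°W:
  1: 16.561 km
  2: 21.910 km
  3: 28.843 km
  4: 13.557 km
  → nearest: 4 (13.557 km)
Q3 at 44.357°N, 73.819°W:
  1: 31.544 km
  2: 12.493 km
  3: 11.751 km
  4: 19.155 km
  → nearest: 3 (11.751 km)
Q4 at 44.232°N, 73.737°W:
  1: 19.380 km
  2: 7.482 km
  3: 14.574 km
  4: 5.797 km
  → nearest: 4 (5.797 km)
Q5 at 44.082°N, 73.686°W:
  1: 12.240 km
  2: 21.434 km
  3: 27.862 km
  4: 16.007 km
  → nearest: 1 (12.240 km)

Q1→4; Q2→4; Q3→3; Q4→4; Q5→1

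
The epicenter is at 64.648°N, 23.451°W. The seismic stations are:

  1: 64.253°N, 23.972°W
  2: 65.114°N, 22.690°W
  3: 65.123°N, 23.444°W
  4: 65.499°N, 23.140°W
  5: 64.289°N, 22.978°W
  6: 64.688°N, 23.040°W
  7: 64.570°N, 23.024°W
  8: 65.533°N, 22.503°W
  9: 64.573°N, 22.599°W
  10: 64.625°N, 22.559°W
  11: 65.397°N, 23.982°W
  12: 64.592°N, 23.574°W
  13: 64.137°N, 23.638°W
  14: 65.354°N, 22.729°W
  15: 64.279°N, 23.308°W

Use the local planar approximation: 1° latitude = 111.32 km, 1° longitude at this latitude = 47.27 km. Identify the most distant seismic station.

Distances from 64.648°N, 23.451°W:
1: √((-0.395·111.32)² + (-0.521·47.27)²) = √(1933.48402 + 606.52213) = 50.398 km
2: √((0.466·111.32)² + (0.761·47.27)²) = √(2691.02808 + 1294.01860) = 63.127 km
3: √((0.475·111.32)² + (0.007·47.27)²) = √(2795.97713 + 0.10949) = 52.878 km
4: √((0.851·111.32)² + (0.311·47.27)²) = √(8974.40192 + 216.11852) = 95.867 km
5: √((-0.359·111.32)² + (0.473·47.27)²) = √(1597.11170 + 499.91191) = 45.793 km
6: √((0.040·111.32)² + (0.411·47.27)²) = √(19.82743 + 377.44602) = 19.932 km
7: √((-0.078·111.32)² + (0.427·47.27)²) = √(75.39379 + 407.40556) = 21.973 km
8: √((0.885·111.32)² + (0.948·47.27)²) = √(9705.83573 + 2008.11176) = 108.231 km
9: √((-0.075·111.32)² + (0.852·47.27)²) = √(69.70580 + 1621.99830) = 41.130 km
10: √((-0.023·111.32)² + (0.892·47.27)²) = √(6.55544 + 1777.87373) = 42.243 km
11: √((0.749·111.32)² + (-0.531·47.27)²) = √(6952.00428 + 630.02857) = 87.075 km
12: √((-0.056·111.32)² + (-0.123·47.27)²) = √(38.86176 + 33.80504) = 8.524 km
13: √((-0.511·111.32)² + (-0.187·47.27)²) = √(3235.84862 + 78.13658) = 57.567 km
14: √((0.706·111.32)² + (0.722·47.27)²) = √(6176.68989 + 1164.78455) = 85.682 km
15: √((-0.369·111.32)² + (0.143·47.27)²) = √(1687.32650 + 45.69233) = 41.630 km
Maximum: 8 at 108.231 km.

8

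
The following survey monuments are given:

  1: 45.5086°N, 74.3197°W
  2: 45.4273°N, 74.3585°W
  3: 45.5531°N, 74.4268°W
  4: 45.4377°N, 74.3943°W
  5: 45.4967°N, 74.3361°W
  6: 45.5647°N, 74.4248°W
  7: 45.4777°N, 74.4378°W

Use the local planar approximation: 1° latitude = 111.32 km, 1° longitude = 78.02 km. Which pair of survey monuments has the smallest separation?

3 and 6

Pairwise distances:
1–2: 9.5432 km
1–3: 9.7140 km
1–4: 9.8066 km
1–5: 1.8418 km
1–6: 10.3072 km
1–7: 9.8353 km
2–3: 14.9836 km
2–4: 3.0235 km
2–5: 7.9208 km
2–6: 16.1464 km
2–7: 8.3521 km
3–4: 13.0942 km
3–5: 9.4602 km
3–6: 1.3007 km
3–7: 8.4373 km
4–5: 7.9847 km
4–6: 14.3365 km
4–7: 5.5987 km
5–6: 10.2564 km
5–7: 8.2117 km
6–7: 9.7378 km
Closest pair: 3–6 at 1.3007 km.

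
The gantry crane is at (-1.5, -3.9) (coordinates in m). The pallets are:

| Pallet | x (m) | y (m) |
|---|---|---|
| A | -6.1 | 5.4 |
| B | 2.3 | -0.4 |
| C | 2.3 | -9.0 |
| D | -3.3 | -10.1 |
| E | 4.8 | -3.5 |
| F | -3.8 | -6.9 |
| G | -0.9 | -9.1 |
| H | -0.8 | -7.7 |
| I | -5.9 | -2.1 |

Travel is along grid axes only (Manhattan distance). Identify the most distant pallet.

Distances from (-1.5, -3.9):
A: |-4.6| + |9.3| = 4.6 + 9.3 = 13.9 m
B: |3.8| + |3.5| = 3.8 + 3.5 = 7.3 m
C: |3.8| + |-5.1| = 3.8 + 5.1 = 8.9 m
D: |-1.8| + |-6.2| = 1.8 + 6.2 = 8.0 m
E: |6.3| + |0.4| = 6.3 + 0.4 = 6.7 m
F: |-2.3| + |-3.0| = 2.3 + 3.0 = 5.3 m
G: |0.6| + |-5.2| = 0.6 + 5.2 = 5.8 m
H: |0.7| + |-3.8| = 0.7 + 3.8 = 4.5 m
I: |-4.4| + |1.8| = 4.4 + 1.8 = 6.2 m
Maximum: A at 13.9 m.

A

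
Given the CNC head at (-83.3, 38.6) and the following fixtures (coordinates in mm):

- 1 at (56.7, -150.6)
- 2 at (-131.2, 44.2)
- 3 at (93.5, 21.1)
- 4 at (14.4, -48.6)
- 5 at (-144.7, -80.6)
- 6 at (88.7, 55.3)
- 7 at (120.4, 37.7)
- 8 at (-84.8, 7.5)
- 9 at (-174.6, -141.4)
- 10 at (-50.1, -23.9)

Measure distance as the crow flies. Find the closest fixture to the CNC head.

Distances from (-83.3, 38.6):
1: 235.4 mm
2: 48.2 mm
3: 177.7 mm
4: 131.0 mm
5: 134.1 mm
6: 172.8 mm
7: 203.7 mm
8: 31.1 mm
9: 201.8 mm
10: 70.8 mm
Minimum: 8 at 31.1 mm.

8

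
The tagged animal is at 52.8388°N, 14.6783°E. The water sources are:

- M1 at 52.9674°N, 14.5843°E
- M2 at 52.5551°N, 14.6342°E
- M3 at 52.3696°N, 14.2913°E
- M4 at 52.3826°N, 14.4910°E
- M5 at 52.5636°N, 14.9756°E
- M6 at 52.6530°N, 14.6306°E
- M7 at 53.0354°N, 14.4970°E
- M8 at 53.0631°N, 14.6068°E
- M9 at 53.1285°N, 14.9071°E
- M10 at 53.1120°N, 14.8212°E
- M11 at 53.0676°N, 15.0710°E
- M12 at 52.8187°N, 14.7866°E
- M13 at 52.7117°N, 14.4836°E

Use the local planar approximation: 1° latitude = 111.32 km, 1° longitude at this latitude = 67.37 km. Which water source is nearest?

M12

Distances from 52.8388°N, 14.6783°E:
M1: √((0.1286·111.32)² + (-0.0940·67.37)²) = √(204.940755 + 40.104103) = 15.6539 km
M2: √((-0.2837·111.32)² + (-0.0441·67.37)²) = √(997.390132 + 8.826942) = 31.7209 km
M3: √((-0.4692·111.32)² + (-0.3870·67.37)²) = √(2728.113296 + 679.759091) = 58.3770 km
M4: √((-0.4562·111.32)² + (-0.1873·67.37)²) = √(2579.033345 + 159.224044) = 52.3284 km
M5: √((-0.2752·111.32)² + (0.2973·67.37)²) = √(938.519400 + 401.164887) = 36.6017 km
M6: √((-0.1858·111.32)² + (-0.0477·67.37)²) = √(427.797079 + 10.326897) = 20.9314 km
M7: √((0.1966·111.32)² + (-0.1813·67.37)²) = √(478.975636 + 149.186218) = 25.0632 km
M8: √((0.2243·111.32)² + (-0.0715·67.37)²) = √(623.454756 + 23.203055) = 25.4295 km
M9: √((0.2897·111.32)² + (0.2288·67.37)²) = √(1040.024058 + 237.599288) = 35.7439 km
M10: √((0.2732·111.32)² + (0.1429·67.37)²) = √(924.927699 + 92.682460) = 31.9000 km
M11: √((0.2288·111.32)² + (0.3927·67.37)²) = √(648.721715 + 699.930466) = 36.7240 km
M12: √((-0.0201·111.32)² + (0.1083·67.37)²) = √(5.006549 + 53.234111) = 7.6316 km
M13: √((-0.1271·111.32)² + (-0.1947·67.37)²) = √(200.187749 + 172.054089) = 19.2936 km
Minimum: M12 at 7.6316 km.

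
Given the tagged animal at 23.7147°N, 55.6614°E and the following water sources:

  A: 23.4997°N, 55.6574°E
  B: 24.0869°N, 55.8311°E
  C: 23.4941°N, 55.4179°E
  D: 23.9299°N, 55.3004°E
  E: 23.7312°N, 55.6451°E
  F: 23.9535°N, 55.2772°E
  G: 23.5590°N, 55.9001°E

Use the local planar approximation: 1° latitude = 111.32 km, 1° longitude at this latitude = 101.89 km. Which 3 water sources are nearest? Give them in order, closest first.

Distances from 23.7147°N, 55.6614°E:
A: √((-0.2150·111.32)² + (-0.0040·101.89)²) = √(572.826782 + 0.166105) = 23.9373 km
B: √((0.3722·111.32)² + (0.1697·101.89)²) = √(1716.718680 + 298.969448) = 44.8964 km
C: √((-0.2206·111.32)² + (-0.2435·101.89)²) = √(603.055679 + 615.546768) = 34.9085 km
D: √((0.2152·111.32)² + (-0.3610·101.89)²) = √(573.893002 + 1352.936858) = 43.8957 km
E: √((0.0165·111.32)² + (-0.0163·101.89)²) = √(3.373761 + 2.758280) = 2.4763 km
F: √((0.2388·111.32)² + (-0.3842·101.89)²) = √(706.667373 + 1532.420120) = 47.3190 km
G: √((-0.1557·111.32)² + (0.2387·101.89)²) = √(300.416388 + 591.517997) = 29.8653 km
Sorted: E (2.4763 km) < A (23.9373 km) < G (29.8653 km) < C (34.9085 km) < D (43.8957 km) < …

E, A, G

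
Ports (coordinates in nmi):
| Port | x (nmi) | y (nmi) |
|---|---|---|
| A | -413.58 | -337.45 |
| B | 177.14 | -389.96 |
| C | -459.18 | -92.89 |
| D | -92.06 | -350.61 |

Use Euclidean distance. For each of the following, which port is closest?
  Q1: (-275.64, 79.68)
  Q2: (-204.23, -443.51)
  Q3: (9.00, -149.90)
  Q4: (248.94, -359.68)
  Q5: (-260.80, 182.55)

Q1→C; Q2→D; Q3→D; Q4→B; Q5→C

Q1 at (-275.64, 79.68):
  A: 439.35 nmi
  B: 652.36 nmi
  C: 251.93 nmi
  D: 467.82 nmi
  → nearest: C (251.93 nmi)
Q2 at (-204.23, -443.51):
  A: 234.68 nmi
  B: 385.11 nmi
  C: 433.51 nmi
  D: 145.65 nmi
  → nearest: D (145.65 nmi)
Q3 at (9.00, -149.90):
  A: 462.33 nmi
  B: 293.09 nmi
  C: 471.64 nmi
  D: 224.72 nmi
  → nearest: D (224.72 nmi)
Q4 at (248.94, -359.68):
  A: 662.89 nmi
  B: 77.92 nmi
  C: 756.71 nmi
  D: 341.12 nmi
  → nearest: B (77.92 nmi)
Q5 at (-260.80, 182.55):
  A: 541.98 nmi
  B: 720.80 nmi
  C: 339.44 nmi
  D: 559.23 nmi
  → nearest: C (339.44 nmi)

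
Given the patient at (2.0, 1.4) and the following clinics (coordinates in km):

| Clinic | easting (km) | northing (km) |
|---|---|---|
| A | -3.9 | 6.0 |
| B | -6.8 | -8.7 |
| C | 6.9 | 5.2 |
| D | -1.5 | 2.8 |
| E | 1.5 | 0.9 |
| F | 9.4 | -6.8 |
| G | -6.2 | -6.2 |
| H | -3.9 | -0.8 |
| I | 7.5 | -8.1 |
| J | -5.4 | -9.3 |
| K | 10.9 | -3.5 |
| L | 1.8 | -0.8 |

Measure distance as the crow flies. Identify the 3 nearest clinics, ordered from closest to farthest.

Distances from (2.0, 1.4):
A: √((-5.9)² + (4.6)²) = √(34.8100 + 21.1600) = 7.48 km
B: √((-8.8)² + (-10.1)²) = √(77.4400 + 102.0100) = 13.40 km
C: √((4.9)² + (3.8)²) = √(24.0100 + 14.4400) = 6.20 km
D: √((-3.5)² + (1.4)²) = √(12.2500 + 1.9600) = 3.77 km
E: √((-0.5)² + (-0.5)²) = √(0.2500 + 0.2500) = 0.71 km
F: √((7.4)² + (-8.2)²) = √(54.7600 + 67.2400) = 11.05 km
G: √((-8.2)² + (-7.6)²) = √(67.2400 + 57.7600) = 11.18 km
H: √((-5.9)² + (-2.2)²) = √(34.8100 + 4.8400) = 6.30 km
I: √((5.5)² + (-9.5)²) = √(30.2500 + 90.2500) = 10.98 km
J: √((-7.4)² + (-10.7)²) = √(54.7600 + 114.4900) = 13.01 km
K: √((8.9)² + (-4.9)²) = √(79.2100 + 24.0100) = 10.16 km
L: √((-0.2)² + (-2.2)²) = √(0.0400 + 4.8400) = 2.21 km
Sorted: E (0.71 km) < L (2.21 km) < D (3.77 km) < C (6.20 km) < H (6.30 km) < …

E, L, D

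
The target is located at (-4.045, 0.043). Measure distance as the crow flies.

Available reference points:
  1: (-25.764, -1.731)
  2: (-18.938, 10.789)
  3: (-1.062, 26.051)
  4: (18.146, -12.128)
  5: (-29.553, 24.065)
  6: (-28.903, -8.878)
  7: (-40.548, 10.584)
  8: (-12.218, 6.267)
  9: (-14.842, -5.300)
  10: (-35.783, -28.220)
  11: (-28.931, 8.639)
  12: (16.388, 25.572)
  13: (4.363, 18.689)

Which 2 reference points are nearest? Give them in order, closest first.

8, 9

Distances from (-4.045, 0.043):
1: 21.791
2: 18.365
3: 26.179
4: 25.310
5: 35.039
6: 26.410
7: 37.994
8: 10.273
9: 12.047
10: 42.498
11: 26.329
12: 32.699
13: 20.454
Sorted: 8 (10.273) < 9 (12.047) < 2 (18.365) < 13 (20.454) < …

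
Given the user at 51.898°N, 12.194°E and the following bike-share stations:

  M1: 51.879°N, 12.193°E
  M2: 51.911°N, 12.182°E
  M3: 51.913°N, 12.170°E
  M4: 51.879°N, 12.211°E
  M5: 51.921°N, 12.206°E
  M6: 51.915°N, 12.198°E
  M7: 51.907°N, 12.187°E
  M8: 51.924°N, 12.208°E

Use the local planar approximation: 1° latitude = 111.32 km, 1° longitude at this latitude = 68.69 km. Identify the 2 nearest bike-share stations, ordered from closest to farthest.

Distances from 51.898°N, 12.194°E:
M1: 2.116 km
M2: 1.665 km
M3: 2.346 km
M4: 2.416 km
M5: 2.690 km
M6: 1.912 km
M7: 1.111 km
M8: 3.050 km
Sorted: M7 (1.111 km) < M2 (1.665 km) < M6 (1.912 km) < M1 (2.116 km) < …

M7, M2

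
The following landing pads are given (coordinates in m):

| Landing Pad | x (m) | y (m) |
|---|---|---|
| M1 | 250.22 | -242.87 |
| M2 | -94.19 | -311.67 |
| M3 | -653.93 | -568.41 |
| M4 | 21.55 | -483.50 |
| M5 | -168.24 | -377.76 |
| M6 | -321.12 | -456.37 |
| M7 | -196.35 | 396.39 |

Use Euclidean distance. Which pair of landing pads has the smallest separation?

Pairwise distances:
M1–M2: 351.21 m
M1–M3: 960.97 m
M1–M4: 331.95 m
M1–M5: 439.66 m
M1–M6: 609.93 m
M1–M7: 779.79 m
M2–M3: 615.81 m
M2–M4: 207.17 m
M2–M5: 99.25 m
M2–M6: 269.14 m
M2–M7: 715.39 m
M3–M4: 680.80 m
M3–M5: 521.77 m
M3–M6: 351.16 m
M3–M7: 1067.81 m
M4–M5: 217.26 m
M4–M6: 343.74 m
M4–M7: 906.47 m
M5–M6: 171.91 m
M5–M7: 774.66 m
M6–M7: 861.84 m
Closest pair: M2–M5 at 99.25 m.

M2 and M5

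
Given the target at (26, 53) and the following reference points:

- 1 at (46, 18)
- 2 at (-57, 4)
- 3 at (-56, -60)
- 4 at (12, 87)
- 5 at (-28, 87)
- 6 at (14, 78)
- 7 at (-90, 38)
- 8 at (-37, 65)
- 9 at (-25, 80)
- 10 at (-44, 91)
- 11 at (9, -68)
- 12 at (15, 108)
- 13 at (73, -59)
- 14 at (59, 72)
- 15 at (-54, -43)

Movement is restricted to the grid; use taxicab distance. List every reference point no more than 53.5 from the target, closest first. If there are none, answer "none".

6, 4, 14

Distances from (26, 53):
1: |20| + |-35| = 20 + 35 = 55
2: |-83| + |-49| = 83 + 49 = 132
3: |-82| + |-113| = 82 + 113 = 195
4: |-14| + |34| = 14 + 34 = 48
5: |-54| + |34| = 54 + 34 = 88
6: |-12| + |25| = 12 + 25 = 37
7: |-116| + |-15| = 116 + 15 = 131
8: |-63| + |12| = 63 + 12 = 75
9: |-51| + |27| = 51 + 27 = 78
10: |-70| + |38| = 70 + 38 = 108
11: |-17| + |-121| = 17 + 121 = 138
12: |-11| + |55| = 11 + 55 = 66
13: |47| + |-112| = 47 + 112 = 159
14: |33| + |19| = 33 + 19 = 52
15: |-80| + |-96| = 80 + 96 = 176
Threshold 53.5: 6 (37), 4 (48), 14 (52) are within range.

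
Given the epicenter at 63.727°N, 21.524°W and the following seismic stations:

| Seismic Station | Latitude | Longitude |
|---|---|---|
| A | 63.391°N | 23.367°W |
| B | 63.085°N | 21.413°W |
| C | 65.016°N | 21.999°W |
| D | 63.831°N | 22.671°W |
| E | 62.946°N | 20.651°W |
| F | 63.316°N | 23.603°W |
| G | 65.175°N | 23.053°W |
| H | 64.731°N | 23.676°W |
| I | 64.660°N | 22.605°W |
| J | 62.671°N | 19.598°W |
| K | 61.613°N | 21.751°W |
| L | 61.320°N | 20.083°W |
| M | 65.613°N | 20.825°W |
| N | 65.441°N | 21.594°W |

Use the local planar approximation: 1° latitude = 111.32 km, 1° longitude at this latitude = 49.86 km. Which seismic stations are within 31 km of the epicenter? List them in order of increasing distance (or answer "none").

none

Distances from 63.727°N, 21.524°W:
A: √((-0.336·111.32)² + (-1.843·49.86)²) = √(1399.02331 + 8444.13599) = 99.213 km
B: √((-0.642·111.32)² + (0.111·49.86)²) = √(5107.59498 + 30.63025) = 71.681 km
C: √((1.289·111.32)² + (-0.475·49.86)²) = √(20589.80483 + 560.90817) = 145.433 km
D: √((0.104·111.32)² + (-1.147·49.86)²) = √(134.03341 + 3270.62976) = 58.349 km
E: √((-0.781·111.32)² + (0.873·49.86)²) = √(7558.72357 + 1894.66763) = 97.229 km
F: √((-0.411·111.32)² + (-2.079·49.86)²) = √(2093.29309 + 10745.17584) = 113.307 km
G: √((1.448·111.32)² + (-1.529·49.86)²) = √(25982.65454 + 5811.91855) = 178.310 km
H: √((1.004·111.32)² + (-2.152·49.86)²) = √(12491.47781 + 11513.01531) = 154.934 km
I: √((0.933·111.32)² + (-1.081·49.86)²) = √(10787.22365 + 2905.06555) = 117.014 km
J: √((-1.056·111.32)² + (1.926·49.86)²) = √(13818.92411 + 9221.83004) = 151.792 km
K: √((-2.114·111.32)² + (-0.227·49.86)²) = √(55380.43482 + 128.10210) = 235.602 km
L: √((-2.407·111.32)² + (1.441·49.86)²) = √(71795.72342 + 5162.17247) = 277.413 km
M: √((1.886·111.32)² + (0.699·49.86)²) = √(44078.80095 + 1214.67166) = 212.823 km
N: √((1.714·111.32)² + (-0.070·49.86)²) = √(36405.58637 + 12.18150) = 190.834 km
Threshold 31 km: none within range.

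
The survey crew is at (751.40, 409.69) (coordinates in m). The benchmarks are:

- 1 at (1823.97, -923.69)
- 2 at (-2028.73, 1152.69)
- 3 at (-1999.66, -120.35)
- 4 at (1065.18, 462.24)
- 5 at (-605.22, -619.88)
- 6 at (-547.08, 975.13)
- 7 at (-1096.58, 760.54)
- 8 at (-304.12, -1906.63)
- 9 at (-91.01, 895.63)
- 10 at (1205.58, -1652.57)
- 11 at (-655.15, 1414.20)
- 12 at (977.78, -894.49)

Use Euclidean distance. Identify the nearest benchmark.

4

Distances from (751.40, 409.69):
1: 1711.23 m
2: 2877.70 m
3: 2801.66 m
4: 318.15 m
5: 1703.07 m
6: 1416.25 m
7: 1880.99 m
8: 2545.48 m
9: 972.52 m
10: 2111.68 m
11: 1728.42 m
12: 1323.68 m
Minimum: 4 at 318.15 m.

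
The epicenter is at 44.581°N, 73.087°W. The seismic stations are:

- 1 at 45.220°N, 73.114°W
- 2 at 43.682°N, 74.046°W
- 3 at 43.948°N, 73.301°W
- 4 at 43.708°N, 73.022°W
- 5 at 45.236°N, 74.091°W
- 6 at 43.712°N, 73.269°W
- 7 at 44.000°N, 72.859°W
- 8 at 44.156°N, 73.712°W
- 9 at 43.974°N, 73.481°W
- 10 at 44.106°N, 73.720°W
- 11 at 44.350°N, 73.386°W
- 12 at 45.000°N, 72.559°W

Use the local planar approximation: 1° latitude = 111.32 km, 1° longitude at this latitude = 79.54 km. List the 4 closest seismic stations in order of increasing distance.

Distances from 44.581°N, 73.087°W:
1: √((0.639·111.32)² + (-0.027·79.54)²) = √(5059.97198 + 4.61210) = 71.166 km
2: √((-0.899·111.32)² + (-0.959·79.54)²) = √(10015.34188 + 5818.46448) = 125.832 km
3: √((-0.633·111.32)² + (-0.214·79.54)²) = √(4965.39515 + 289.73350) = 72.492 km
4: √((-0.873·111.32)² + (0.065·79.54)²) = √(9444.41110 + 26.72993) = 97.320 km
5: √((0.655·111.32)² + (-1.004·79.54)²) = √(5316.53889 + 6377.32572) = 108.138 km
6: √((-0.869·111.32)² + (-0.182·79.54)²) = √(9358.06265 + 209.56268) = 97.814 km
7: √((-0.581·111.32)² + (0.228·79.54)²) = √(4183.10398 + 328.88258) = 67.171 km
8: √((-0.425·111.32)² + (-0.625·79.54)²) = √(2238.33072 + 2471.33266) = 68.627 km
9: √((-0.607·111.32)² + (-0.394·79.54)²) = √(4565.87248 + 982.11788) = 74.485 km
10: √((-0.475·111.32)² + (-0.633·79.54)²) = √(2795.97713 + 2535.00368) = 73.014 km
11: √((-0.231·111.32)² + (-0.299·79.54)²) = √(661.25711 + 565.60540) = 35.027 km
12: √((0.419·111.32)² + (0.528·79.54)²) = √(2175.57691 + 1763.75809) = 62.764 km
Sorted: 11 (35.027 km) < 12 (62.764 km) < 7 (67.171 km) < 8 (68.627 km) < 1 (71.166 km) < 3 (72.492 km) < …

11, 12, 7, 8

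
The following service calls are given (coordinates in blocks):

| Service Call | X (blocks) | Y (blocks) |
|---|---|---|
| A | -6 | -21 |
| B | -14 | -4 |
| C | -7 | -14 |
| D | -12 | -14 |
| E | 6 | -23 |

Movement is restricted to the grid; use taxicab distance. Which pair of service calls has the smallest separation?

Pairwise distances:
A–B: 25 blocks
A–C: 8 blocks
A–D: 13 blocks
A–E: 14 blocks
B–C: 17 blocks
B–D: 12 blocks
B–E: 39 blocks
C–D: 5 blocks
C–E: 22 blocks
D–E: 27 blocks
Closest pair: C–D at 5 blocks.

C and D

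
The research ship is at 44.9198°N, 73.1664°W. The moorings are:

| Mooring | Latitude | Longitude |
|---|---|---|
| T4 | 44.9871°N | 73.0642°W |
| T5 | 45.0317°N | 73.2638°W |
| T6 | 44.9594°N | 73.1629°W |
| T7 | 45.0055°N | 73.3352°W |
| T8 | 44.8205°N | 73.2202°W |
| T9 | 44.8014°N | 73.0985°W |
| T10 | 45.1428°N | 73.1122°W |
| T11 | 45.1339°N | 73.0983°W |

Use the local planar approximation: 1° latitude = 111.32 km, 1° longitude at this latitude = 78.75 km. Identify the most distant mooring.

Distances from 44.9198°N, 73.1664°W:
T4: 10.9955 km
T5: 14.6288 km
T6: 4.4169 km
T7: 16.3621 km
T8: 11.8382 km
T9: 14.2236 km
T10: 25.1886 km
T11: 24.4295 km
Maximum: T10 at 25.1886 km.

T10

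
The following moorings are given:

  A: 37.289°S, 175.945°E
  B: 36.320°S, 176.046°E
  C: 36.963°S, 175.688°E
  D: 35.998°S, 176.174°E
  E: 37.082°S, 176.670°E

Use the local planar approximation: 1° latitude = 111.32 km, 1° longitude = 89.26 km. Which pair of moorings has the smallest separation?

B and D

Pairwise distances:
A–B: 108.245 km
A–C: 42.933 km
A–D: 145.160 km
A–E: 68.694 km
B–C: 78.388 km
B–D: 37.622 km
B–E: 101.478 km
C–D: 115.852 km
C–E: 88.649 km
D–E: 128.536 km
Closest pair: B–D at 37.622 km.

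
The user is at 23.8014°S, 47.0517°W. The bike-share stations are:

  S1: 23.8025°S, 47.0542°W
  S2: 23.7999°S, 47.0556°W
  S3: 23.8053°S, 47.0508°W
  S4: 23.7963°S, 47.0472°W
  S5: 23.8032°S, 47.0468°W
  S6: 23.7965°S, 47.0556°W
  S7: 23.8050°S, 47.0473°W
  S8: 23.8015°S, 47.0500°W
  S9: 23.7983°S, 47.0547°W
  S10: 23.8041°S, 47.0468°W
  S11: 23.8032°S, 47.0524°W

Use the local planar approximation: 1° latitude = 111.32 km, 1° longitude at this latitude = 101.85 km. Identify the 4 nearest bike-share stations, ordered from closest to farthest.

S8, S11, S1, S2

Distances from 23.8014°S, 47.0517°W:
S1: √((-0.0011·111.32)² + (-0.0025·101.85)²) = √(0.014994 + 0.064834) = 0.2825 km
S2: √((0.0015·111.32)² + (-0.0039·101.85)²) = √(0.027882 + 0.157780) = 0.4309 km
S3: √((-0.0039·111.32)² + (0.0009·101.85)²) = √(0.188484 + 0.008402) = 0.4437 km
S4: √((0.0051·111.32)² + (0.0045·101.85)²) = √(0.322320 + 0.210062) = 0.7296 km
S5: √((-0.0018·111.32)² + (0.0049·101.85)²) = √(0.040151 + 0.249066) = 0.5378 km
S6: √((0.0049·111.32)² + (-0.0039·101.85)²) = √(0.297535 + 0.157780) = 0.6748 km
S7: √((-0.0036·111.32)² + (0.0044·101.85)²) = √(0.160602 + 0.200829) = 0.6012 km
S8: √((-0.0001·111.32)² + (0.0017·101.85)²) = √(0.000124 + 0.029979) = 0.1735 km
S9: √((0.0031·111.32)² + (-0.0030·101.85)²) = √(0.119088 + 0.093361) = 0.4609 km
S10: √((-0.0027·111.32)² + (0.0049·101.85)²) = √(0.090339 + 0.249066) = 0.5826 km
S11: √((-0.0018·111.32)² + (-0.0007·101.85)²) = √(0.040151 + 0.005083) = 0.2127 km
Sorted: S8 (0.1735 km) < S11 (0.2127 km) < S1 (0.2825 km) < S2 (0.4309 km) < S3 (0.4437 km) < S9 (0.4609 km) < …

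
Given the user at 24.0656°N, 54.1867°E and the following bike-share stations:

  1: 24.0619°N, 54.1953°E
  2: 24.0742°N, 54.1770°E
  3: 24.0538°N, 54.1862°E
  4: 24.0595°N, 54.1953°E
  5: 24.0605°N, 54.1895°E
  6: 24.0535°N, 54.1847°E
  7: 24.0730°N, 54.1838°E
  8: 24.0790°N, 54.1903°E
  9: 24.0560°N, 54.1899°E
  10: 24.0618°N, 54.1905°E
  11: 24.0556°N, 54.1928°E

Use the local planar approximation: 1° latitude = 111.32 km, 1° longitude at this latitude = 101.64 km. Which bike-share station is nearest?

10

Distances from 24.0656°N, 54.1867°E:
1: √((-0.0037·111.32)² + (0.0086·101.64)²) = √(0.169648 + 0.764058) = 0.9663 km
2: √((0.0086·111.32)² + (-0.0097·101.64)²) = √(0.916523 + 0.972015) = 1.3742 km
3: √((-0.0118·111.32)² + (-0.0005·101.64)²) = √(1.725482 + 0.002583) = 1.3146 km
4: √((-0.0061·111.32)² + (0.0086·101.64)²) = √(0.461112 + 0.764058) = 1.1069 km
5: √((-0.0051·111.32)² + (0.0028·101.64)²) = √(0.322320 + 0.080993) = 0.6351 km
6: √((-0.0121·111.32)² + (-0.0020·101.64)²) = √(1.814334 + 0.041323) = 1.3622 km
7: √((0.0074·111.32)² + (-0.0029·101.64)²) = √(0.678594 + 0.086881) = 0.8749 km
8: √((0.0134·111.32)² + (0.0036·101.64)²) = √(2.225133 + 0.133886) = 1.5359 km
9: √((-0.0096·111.32)² + (0.0032·101.64)²) = √(1.142060 + 0.105786) = 1.1171 km
10: √((-0.0038·111.32)² + (0.0038·101.64)²) = √(0.178943 + 0.149175) = 0.5728 km
11: √((-0.0100·111.32)² + (0.0061·101.64)²) = √(1.239214 + 0.384405) = 1.2742 km
Minimum: 10 at 0.5728 km.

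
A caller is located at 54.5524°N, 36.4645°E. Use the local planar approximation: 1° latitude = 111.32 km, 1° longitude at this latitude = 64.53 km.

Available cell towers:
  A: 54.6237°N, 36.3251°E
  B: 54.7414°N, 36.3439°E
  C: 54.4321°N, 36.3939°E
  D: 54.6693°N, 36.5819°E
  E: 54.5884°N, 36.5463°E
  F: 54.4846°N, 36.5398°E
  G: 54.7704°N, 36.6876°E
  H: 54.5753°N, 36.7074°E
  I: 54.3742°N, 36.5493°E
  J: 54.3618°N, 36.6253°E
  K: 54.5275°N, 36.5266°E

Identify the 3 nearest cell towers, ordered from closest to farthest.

Distances from 54.5524°N, 36.4645°E:
A: √((0.0713·111.32)² + (-0.1394·64.53)²) = √(62.997810 + 80.918696) = 11.9965 km
B: √((0.1890·111.32)² + (-0.1206·64.53)²) = √(442.659719 + 60.564473) = 22.4327 km
C: √((-0.1203·111.32)² + (-0.0706·64.53)²) = √(179.340200 + 20.755478) = 14.1455 km
D: √((0.1169·111.32)² + (0.1174·64.53)²) = √(169.346185 + 57.393079) = 15.0579 km
E: √((0.0360·111.32)² + (0.0818·64.53)²) = √(16.060217 + 27.863132) = 6.6275 km
F: √((-0.0678·111.32)² + (0.0753·64.53)²) = √(56.964696 + 23.610940) = 8.9764 km
G: √((0.2180·111.32)² + (0.2231·64.53)²) = √(588.924175 + 207.263330) = 28.2168 km
H: √((0.0229·111.32)² + (0.2429·64.53)²) = √(6.498563 + 245.684840) = 15.8803 km
I: √((-0.1782·111.32)² + (0.0848·64.53)²) = √(393.515456 + 29.944360) = 20.5781 km
J: √((-0.1906·111.32)² + (0.1608·64.53)²) = √(450.186210 + 107.670175) = 23.6190 km
K: √((-0.0249·111.32)² + (0.0621·64.53)²) = √(7.683252 + 16.058557) = 4.8726 km
Sorted: K (4.8726 km) < E (6.6275 km) < F (8.9764 km) < A (11.9965 km) < C (14.1455 km) < …

K, E, F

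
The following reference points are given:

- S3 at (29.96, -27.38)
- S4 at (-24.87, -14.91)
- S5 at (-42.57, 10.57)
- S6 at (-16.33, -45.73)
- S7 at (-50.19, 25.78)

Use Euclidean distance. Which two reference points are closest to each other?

S5 and S7

Pairwise distances:
S3–S4: √((-54.83)² + (12.47)²) = √(3006.3289 + 155.5009) = 56.23
S3–S5: √((-72.53)² + (37.95)²) = √(5260.6009 + 1440.2025) = 81.86
S3–S6: √((-46.29)² + (-18.35)²) = √(2142.7641 + 336.7225) = 49.79
S3–S7: √((-80.15)² + (53.16)²) = √(6424.0225 + 2825.9856) = 96.18
S4–S5: √((-17.70)² + (25.48)²) = √(313.2900 + 649.2304) = 31.02
S4–S6: √((8.54)² + (-30.82)²) = √(72.9316 + 949.8724) = 31.98
S4–S7: √((-25.32)² + (40.69)²) = √(641.1024 + 1655.6761) = 47.92
S5–S6: √((26.24)² + (-56.30)²) = √(688.5376 + 3169.6900) = 62.11
S5–S7: √((-7.62)² + (15.21)²) = √(58.0644 + 231.3441) = 17.01
S6–S7: √((-33.86)² + (71.51)²) = √(1146.4996 + 5113.6801) = 79.12
Closest pair: S5–S7 at 17.01.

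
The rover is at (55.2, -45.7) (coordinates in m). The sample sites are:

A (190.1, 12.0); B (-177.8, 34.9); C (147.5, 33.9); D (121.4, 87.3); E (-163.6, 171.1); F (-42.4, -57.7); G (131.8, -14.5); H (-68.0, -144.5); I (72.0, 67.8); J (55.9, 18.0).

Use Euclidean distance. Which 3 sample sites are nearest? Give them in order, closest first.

J, G, F

Distances from (55.2, -45.7):
A: 146.7 m
B: 246.5 m
C: 121.9 m
D: 148.6 m
E: 308.0 m
F: 98.3 m
G: 82.7 m
H: 157.9 m
I: 114.7 m
J: 63.7 m
Sorted: J (63.7 m) < G (82.7 m) < F (98.3 m) < I (114.7 m) < C (121.9 m) < …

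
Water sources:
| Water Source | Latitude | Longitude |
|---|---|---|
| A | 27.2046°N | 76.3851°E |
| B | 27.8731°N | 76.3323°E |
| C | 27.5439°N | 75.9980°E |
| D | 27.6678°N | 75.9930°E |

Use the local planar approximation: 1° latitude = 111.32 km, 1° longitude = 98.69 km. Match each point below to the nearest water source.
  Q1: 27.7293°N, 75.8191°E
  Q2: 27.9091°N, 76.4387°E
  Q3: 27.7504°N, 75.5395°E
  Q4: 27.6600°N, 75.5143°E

Q1→D; Q2→B; Q3→D; Q4→D

Q1 at 27.7293°N, 75.8191°E:
  A: √((-0.5247·111.32)² + (0.5660·98.69)²) = √(3411.681839 + 3120.176491) = 80.8199 km
  B: √((0.1438·111.32)² + (0.5132·98.69)²) = √(256.250173 + 2565.190326) = 53.1172 km
  C: √((-0.1854·111.32)² + (0.1789·98.69)²) = √(425.957093 + 311.721659) = 27.1602 km
  D: √((-0.0615·111.32)² + (0.1739·98.69)²) = √(46.870181 + 294.540800) = 18.4773 km
  → nearest: D (18.4773 km)
Q2 at 27.9091°N, 76.4387°E:
  A: √((-0.7045·111.32)² + (-0.0536·98.69)²) = √(6150.471214 + 27.981815) = 78.6031 km
  B: √((-0.0360·111.32)² + (-0.1064·98.69)²) = √(16.060217 + 110.262936) = 11.2394 km
  C: √((-0.3652·111.32)² + (-0.4407·98.69)²) = √(1652.752920 + 1891.613475) = 59.5346 km
  D: √((-0.2413·111.32)² + (-0.4457·98.69)²) = √(721.541042 + 1934.779896) = 51.5395 km
  → nearest: B (11.2394 km)
Q3 at 27.7504°N, 75.5395°E:
  A: √((-0.5458·111.32)² + (0.8456·98.69)²) = √(3691.589976 + 6964.280367) = 103.2273 km
  B: √((0.1227·111.32)² + (0.7928·98.69)²) = √(186.567298 + 6121.721681) = 79.4247 km
  C: √((-0.2065·111.32)² + (0.4585·98.69)²) = √(528.428834 + 2047.505033) = 50.7537 km
  D: √((-0.0826·111.32)² + (0.4535·98.69)²) = √(84.548613 + 2003.091927) = 45.6907 km
  → nearest: D (45.6907 km)
Q4 at 27.6600°N, 75.5143°E:
  A: √((-0.4554·111.32)² + (0.8708·98.69)²) = √(2569.996003 + 7385.555034) = 99.7775 km
  B: √((0.2131·111.32)² + (0.8180·98.69)²) = √(562.747138 + 6517.077796) = 84.1417 km
  C: √((-0.1161·111.32)² + (0.4837·98.69)²) = √(167.036290 + 2278.759398) = 49.4550 km
  D: √((0.0078·111.32)² + (0.4787·98.69)²) = √(0.753938 + 2231.891884) = 47.2509 km
  → nearest: D (47.2509 km)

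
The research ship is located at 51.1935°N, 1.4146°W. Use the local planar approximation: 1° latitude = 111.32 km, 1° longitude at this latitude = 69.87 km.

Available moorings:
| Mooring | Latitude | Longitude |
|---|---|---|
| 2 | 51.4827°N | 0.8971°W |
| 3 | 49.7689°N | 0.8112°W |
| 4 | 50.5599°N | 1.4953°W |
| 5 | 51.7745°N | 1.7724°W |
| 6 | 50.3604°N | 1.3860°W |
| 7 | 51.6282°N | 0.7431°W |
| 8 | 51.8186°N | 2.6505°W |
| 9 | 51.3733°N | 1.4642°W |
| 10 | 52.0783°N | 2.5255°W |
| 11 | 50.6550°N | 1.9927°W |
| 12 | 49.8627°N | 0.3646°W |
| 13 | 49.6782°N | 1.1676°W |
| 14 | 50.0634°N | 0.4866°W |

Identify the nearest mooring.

Distances from 51.1935°N, 1.4146°W:
2: √((0.2892·111.32)² + (0.5175·69.87)²) = √(1036.437153 + 1307.381077) = 48.4130 km
3: √((-1.4246·111.32)² + (0.6034·69.87)²) = √(25149.669101 + 1777.428331) = 164.0948 km
4: √((-0.6336·111.32)² + (-0.0807·69.87)²) = √(4974.812679 + 31.792784) = 70.7574 km
5: √((0.5810·111.32)² + (-0.3578·69.87)²) = √(4183.103981 + 624.974300) = 69.3403 km
6: √((-0.8331·111.32)² + (0.0286·69.87)²) = √(8600.835953 + 3.993131) = 92.7622 km
7: √((0.4347·111.32)² + (0.6715·69.87)²) = √(2341.669912 + 2201.271042) = 67.4013 km
8: √((0.6251·111.32)² + (-1.2359·69.87)²) = √(4842.229767 + 7456.725415) = 110.9007 km
9: √((0.1798·111.32)² + (-0.0496·69.87)²) = √(400.613675 + 12.010051) = 20.3131 km
10: √((0.8848·111.32)² + (-1.1109·69.87)²) = √(9701.449409 + 6024.644427) = 125.4037 km
11: √((-0.5385·111.32)² + (-0.5781·69.87)²) = √(3593.501335 + 1631.501304) = 72.2842 km
12: √((-1.3308·111.32)² + (1.0500·69.87)²) = √(21946.839101 + 5382.203132) = 165.3150 km
13: √((-1.5153·111.32)² + (0.2470·69.87)²) = √(28454.020613 + 297.834767) = 169.5637 km
14: √((-1.1301·111.32)² + (0.9280·69.87)²) = √(15826.327379 + 4204.142605) = 141.5290 km
Minimum: 9 at 20.3131 km.

9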